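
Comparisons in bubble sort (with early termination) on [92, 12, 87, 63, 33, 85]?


Algorithm: bubble sort (with early termination)
Input: [92, 12, 87, 63, 33, 85]
Sorted: [12, 33, 63, 85, 87, 92]

14


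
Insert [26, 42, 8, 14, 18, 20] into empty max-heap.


Insert 26: [26]
Insert 42: [42, 26]
Insert 8: [42, 26, 8]
Insert 14: [42, 26, 8, 14]
Insert 18: [42, 26, 8, 14, 18]
Insert 20: [42, 26, 20, 14, 18, 8]

Final heap: [42, 26, 20, 14, 18, 8]


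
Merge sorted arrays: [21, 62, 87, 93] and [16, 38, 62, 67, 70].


Take 16 from B
Take 21 from A
Take 38 from B
Take 62 from A
Take 62 from B
Take 67 from B
Take 70 from B

Merged: [16, 21, 38, 62, 62, 67, 70, 87, 93]


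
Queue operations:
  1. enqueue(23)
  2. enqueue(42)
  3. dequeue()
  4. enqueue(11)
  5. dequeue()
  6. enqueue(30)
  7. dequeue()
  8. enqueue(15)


enqueue(23) -> [23]
enqueue(42) -> [23, 42]
dequeue()->23, [42]
enqueue(11) -> [42, 11]
dequeue()->42, [11]
enqueue(30) -> [11, 30]
dequeue()->11, [30]
enqueue(15) -> [30, 15]

Final queue: [30, 15]


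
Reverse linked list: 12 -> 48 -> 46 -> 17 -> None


Step 1: curr=12, set curr.next=prev(None) | reversed so far: 12
Step 2: curr=48, set curr.next=prev(12) | reversed so far: 48 -> 12
Step 3: curr=46, set curr.next=prev(48) | reversed so far: 46 -> 48 -> 12
Step 4: curr=17, set curr.next=prev(46) | reversed so far: 17 -> 46 -> 48 -> 12

17 -> 46 -> 48 -> 12 -> None


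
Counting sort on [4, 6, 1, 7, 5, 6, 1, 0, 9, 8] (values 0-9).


Input: [4, 6, 1, 7, 5, 6, 1, 0, 9, 8]
Counts: [1, 2, 0, 0, 1, 1, 2, 1, 1, 1]

Sorted: [0, 1, 1, 4, 5, 6, 6, 7, 8, 9]


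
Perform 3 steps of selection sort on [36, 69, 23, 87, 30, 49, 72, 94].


Initial: [36, 69, 23, 87, 30, 49, 72, 94]
Step 1: min=23 at 2
  Swap: [23, 69, 36, 87, 30, 49, 72, 94]
Step 2: min=30 at 4
  Swap: [23, 30, 36, 87, 69, 49, 72, 94]
Step 3: min=36 at 2
  Swap: [23, 30, 36, 87, 69, 49, 72, 94]

After 3 steps: [23, 30, 36, 87, 69, 49, 72, 94]


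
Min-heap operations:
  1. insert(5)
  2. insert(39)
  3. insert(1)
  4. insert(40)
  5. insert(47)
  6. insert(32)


insert(5) -> [5]
insert(39) -> [5, 39]
insert(1) -> [1, 39, 5]
insert(40) -> [1, 39, 5, 40]
insert(47) -> [1, 39, 5, 40, 47]
insert(32) -> [1, 39, 5, 40, 47, 32]

Final heap: [1, 39, 5, 40, 47, 32]


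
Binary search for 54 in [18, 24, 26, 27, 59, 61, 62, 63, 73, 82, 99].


Step 1: lo=0, hi=10, mid=5, val=61
Step 2: lo=0, hi=4, mid=2, val=26
Step 3: lo=3, hi=4, mid=3, val=27
Step 4: lo=4, hi=4, mid=4, val=59

Not found


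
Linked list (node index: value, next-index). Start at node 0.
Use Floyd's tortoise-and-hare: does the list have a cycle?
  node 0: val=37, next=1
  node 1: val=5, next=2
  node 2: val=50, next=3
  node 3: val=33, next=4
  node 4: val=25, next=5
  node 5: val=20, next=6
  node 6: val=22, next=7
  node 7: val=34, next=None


Floyd's tortoise (slow, +1) and hare (fast, +2):
  init: slow=0, fast=0
  step 1: slow=1, fast=2
  step 2: slow=2, fast=4
  step 3: slow=3, fast=6
  step 4: fast 6->7->None, no cycle

Cycle: no


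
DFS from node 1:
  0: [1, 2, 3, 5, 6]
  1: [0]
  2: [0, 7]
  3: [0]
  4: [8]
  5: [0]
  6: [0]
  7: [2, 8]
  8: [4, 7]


Visit 1, push [0]
Visit 0, push [6, 5, 3, 2]
Visit 2, push [7]
Visit 7, push [8]
Visit 8, push [4]
Visit 4, push []
Visit 3, push []
Visit 5, push []
Visit 6, push []

DFS order: [1, 0, 2, 7, 8, 4, 3, 5, 6]


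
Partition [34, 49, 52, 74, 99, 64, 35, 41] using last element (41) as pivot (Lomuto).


Pivot: 41
  34 <= 41: advance i (no swap)
  35 <= 41: swap -> [34, 35, 52, 74, 99, 64, 49, 41]
Place pivot at 2: [34, 35, 41, 74, 99, 64, 49, 52]

Partitioned: [34, 35, 41, 74, 99, 64, 49, 52]


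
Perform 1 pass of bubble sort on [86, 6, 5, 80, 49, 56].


Initial: [86, 6, 5, 80, 49, 56]
Pass 1: [6, 5, 80, 49, 56, 86] (5 swaps)

After 1 pass: [6, 5, 80, 49, 56, 86]


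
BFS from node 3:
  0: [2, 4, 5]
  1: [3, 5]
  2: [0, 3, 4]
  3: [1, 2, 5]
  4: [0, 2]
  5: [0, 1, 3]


Visit 3, enqueue [1, 2, 5]
Visit 1, enqueue []
Visit 2, enqueue [0, 4]
Visit 5, enqueue []
Visit 0, enqueue []
Visit 4, enqueue []

BFS order: [3, 1, 2, 5, 0, 4]


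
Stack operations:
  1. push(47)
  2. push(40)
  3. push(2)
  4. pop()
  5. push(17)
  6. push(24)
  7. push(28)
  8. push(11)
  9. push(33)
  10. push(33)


push(47) -> [47]
push(40) -> [47, 40]
push(2) -> [47, 40, 2]
pop()->2, [47, 40]
push(17) -> [47, 40, 17]
push(24) -> [47, 40, 17, 24]
push(28) -> [47, 40, 17, 24, 28]
push(11) -> [47, 40, 17, 24, 28, 11]
push(33) -> [47, 40, 17, 24, 28, 11, 33]
push(33) -> [47, 40, 17, 24, 28, 11, 33, 33]

Final stack: [47, 40, 17, 24, 28, 11, 33, 33]


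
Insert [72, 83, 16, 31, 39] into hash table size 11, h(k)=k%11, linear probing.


Insert 72: h=6 -> slot 6
Insert 83: h=6, 1 probes -> slot 7
Insert 16: h=5 -> slot 5
Insert 31: h=9 -> slot 9
Insert 39: h=6, 2 probes -> slot 8

Table: [None, None, None, None, None, 16, 72, 83, 39, 31, None]


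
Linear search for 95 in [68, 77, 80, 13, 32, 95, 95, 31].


i=0: 68!=95
i=1: 77!=95
i=2: 80!=95
i=3: 13!=95
i=4: 32!=95
i=5: 95==95 found!

Found at 5, 6 comps


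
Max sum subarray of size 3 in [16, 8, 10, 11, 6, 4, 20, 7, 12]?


[0:3]: 34
[1:4]: 29
[2:5]: 27
[3:6]: 21
[4:7]: 30
[5:8]: 31
[6:9]: 39

Max: 39 at [6:9]


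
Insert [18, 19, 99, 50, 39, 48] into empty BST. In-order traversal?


Insert 18: root
Insert 19: R from 18
Insert 99: R from 18 -> R from 19
Insert 50: R from 18 -> R from 19 -> L from 99
Insert 39: R from 18 -> R from 19 -> L from 99 -> L from 50
Insert 48: R from 18 -> R from 19 -> L from 99 -> L from 50 -> R from 39

In-order: [18, 19, 39, 48, 50, 99]


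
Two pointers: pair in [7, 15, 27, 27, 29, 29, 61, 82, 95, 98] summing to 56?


lo=0(7)+hi=9(98)=105
lo=0(7)+hi=8(95)=102
lo=0(7)+hi=7(82)=89
lo=0(7)+hi=6(61)=68
lo=0(7)+hi=5(29)=36
lo=1(15)+hi=5(29)=44
lo=2(27)+hi=5(29)=56

Yes: 27+29=56


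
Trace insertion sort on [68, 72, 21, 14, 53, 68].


Initial: [68, 72, 21, 14, 53, 68]
Insert 72: [68, 72, 21, 14, 53, 68]
Insert 21: [21, 68, 72, 14, 53, 68]
Insert 14: [14, 21, 68, 72, 53, 68]
Insert 53: [14, 21, 53, 68, 72, 68]
Insert 68: [14, 21, 53, 68, 68, 72]

Sorted: [14, 21, 53, 68, 68, 72]


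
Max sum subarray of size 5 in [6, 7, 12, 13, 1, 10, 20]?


[0:5]: 39
[1:6]: 43
[2:7]: 56

Max: 56 at [2:7]


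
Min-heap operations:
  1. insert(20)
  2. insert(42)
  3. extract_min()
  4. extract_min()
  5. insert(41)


insert(20) -> [20]
insert(42) -> [20, 42]
extract_min()->20, [42]
extract_min()->42, []
insert(41) -> [41]

Final heap: [41]


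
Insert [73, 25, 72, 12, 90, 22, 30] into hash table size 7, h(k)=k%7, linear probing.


Insert 73: h=3 -> slot 3
Insert 25: h=4 -> slot 4
Insert 72: h=2 -> slot 2
Insert 12: h=5 -> slot 5
Insert 90: h=6 -> slot 6
Insert 22: h=1 -> slot 1
Insert 30: h=2, 5 probes -> slot 0

Table: [30, 22, 72, 73, 25, 12, 90]


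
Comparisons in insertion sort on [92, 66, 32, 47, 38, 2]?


Algorithm: insertion sort
Input: [92, 66, 32, 47, 38, 2]
Sorted: [2, 32, 38, 47, 66, 92]

15


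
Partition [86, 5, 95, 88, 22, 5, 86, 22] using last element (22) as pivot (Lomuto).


Pivot: 22
  5 <= 22: swap -> [5, 86, 95, 88, 22, 5, 86, 22]
  22 <= 22: swap -> [5, 22, 95, 88, 86, 5, 86, 22]
  5 <= 22: swap -> [5, 22, 5, 88, 86, 95, 86, 22]
Place pivot at 3: [5, 22, 5, 22, 86, 95, 86, 88]

Partitioned: [5, 22, 5, 22, 86, 95, 86, 88]


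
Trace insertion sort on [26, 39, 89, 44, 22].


Initial: [26, 39, 89, 44, 22]
Insert 39: [26, 39, 89, 44, 22]
Insert 89: [26, 39, 89, 44, 22]
Insert 44: [26, 39, 44, 89, 22]
Insert 22: [22, 26, 39, 44, 89]

Sorted: [22, 26, 39, 44, 89]


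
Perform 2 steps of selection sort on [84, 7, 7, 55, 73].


Initial: [84, 7, 7, 55, 73]
Step 1: min=7 at 1
  Swap: [7, 84, 7, 55, 73]
Step 2: min=7 at 2
  Swap: [7, 7, 84, 55, 73]

After 2 steps: [7, 7, 84, 55, 73]


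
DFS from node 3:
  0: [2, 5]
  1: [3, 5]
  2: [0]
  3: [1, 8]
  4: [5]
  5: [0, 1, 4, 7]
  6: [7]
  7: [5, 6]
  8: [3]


Visit 3, push [8, 1]
Visit 1, push [5]
Visit 5, push [7, 4, 0]
Visit 0, push [2]
Visit 2, push []
Visit 4, push []
Visit 7, push [6]
Visit 6, push []
Visit 8, push []

DFS order: [3, 1, 5, 0, 2, 4, 7, 6, 8]


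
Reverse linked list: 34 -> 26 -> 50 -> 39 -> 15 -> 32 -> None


Step 1: curr=34, set curr.next=prev(None) | reversed so far: 34
Step 2: curr=26, set curr.next=prev(34) | reversed so far: 26 -> 34
Step 3: curr=50, set curr.next=prev(26) | reversed so far: 50 -> 26 -> 34
Step 4: curr=39, set curr.next=prev(50) | reversed so far: 39 -> 50 -> 26 -> 34
Step 5: curr=15, set curr.next=prev(39) | reversed so far: 15 -> 39 -> 50 -> 26 -> 34
Step 6: curr=32, set curr.next=prev(15) | reversed so far: 32 -> 15 -> 39 -> 50 -> 26 -> 34

32 -> 15 -> 39 -> 50 -> 26 -> 34 -> None


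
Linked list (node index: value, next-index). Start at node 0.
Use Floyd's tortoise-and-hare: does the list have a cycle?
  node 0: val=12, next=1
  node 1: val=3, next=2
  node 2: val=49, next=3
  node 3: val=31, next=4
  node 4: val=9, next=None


Floyd's tortoise (slow, +1) and hare (fast, +2):
  init: slow=0, fast=0
  step 1: slow=1, fast=2
  step 2: slow=2, fast=4
  step 3: fast -> None, no cycle

Cycle: no


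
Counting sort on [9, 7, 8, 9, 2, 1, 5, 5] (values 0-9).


Input: [9, 7, 8, 9, 2, 1, 5, 5]
Counts: [0, 1, 1, 0, 0, 2, 0, 1, 1, 2]

Sorted: [1, 2, 5, 5, 7, 8, 9, 9]


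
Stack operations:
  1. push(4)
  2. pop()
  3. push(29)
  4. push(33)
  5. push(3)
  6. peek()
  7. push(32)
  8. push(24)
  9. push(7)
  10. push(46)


push(4) -> [4]
pop()->4, []
push(29) -> [29]
push(33) -> [29, 33]
push(3) -> [29, 33, 3]
peek()->3
push(32) -> [29, 33, 3, 32]
push(24) -> [29, 33, 3, 32, 24]
push(7) -> [29, 33, 3, 32, 24, 7]
push(46) -> [29, 33, 3, 32, 24, 7, 46]

Final stack: [29, 33, 3, 32, 24, 7, 46]


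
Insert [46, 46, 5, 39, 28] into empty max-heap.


Insert 46: [46]
Insert 46: [46, 46]
Insert 5: [46, 46, 5]
Insert 39: [46, 46, 5, 39]
Insert 28: [46, 46, 5, 39, 28]

Final heap: [46, 46, 5, 39, 28]


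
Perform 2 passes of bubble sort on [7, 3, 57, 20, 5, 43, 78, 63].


Initial: [7, 3, 57, 20, 5, 43, 78, 63]
Pass 1: [3, 7, 20, 5, 43, 57, 63, 78] (5 swaps)
Pass 2: [3, 7, 5, 20, 43, 57, 63, 78] (1 swaps)

After 2 passes: [3, 7, 5, 20, 43, 57, 63, 78]


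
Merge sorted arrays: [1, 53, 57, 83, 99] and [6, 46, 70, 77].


Take 1 from A
Take 6 from B
Take 46 from B
Take 53 from A
Take 57 from A
Take 70 from B
Take 77 from B

Merged: [1, 6, 46, 53, 57, 70, 77, 83, 99]


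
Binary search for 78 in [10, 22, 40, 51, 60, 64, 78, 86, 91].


Step 1: lo=0, hi=8, mid=4, val=60
Step 2: lo=5, hi=8, mid=6, val=78

Found at index 6


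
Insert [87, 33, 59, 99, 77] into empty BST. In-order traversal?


Insert 87: root
Insert 33: L from 87
Insert 59: L from 87 -> R from 33
Insert 99: R from 87
Insert 77: L from 87 -> R from 33 -> R from 59

In-order: [33, 59, 77, 87, 99]


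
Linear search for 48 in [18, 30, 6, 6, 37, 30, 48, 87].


i=0: 18!=48
i=1: 30!=48
i=2: 6!=48
i=3: 6!=48
i=4: 37!=48
i=5: 30!=48
i=6: 48==48 found!

Found at 6, 7 comps


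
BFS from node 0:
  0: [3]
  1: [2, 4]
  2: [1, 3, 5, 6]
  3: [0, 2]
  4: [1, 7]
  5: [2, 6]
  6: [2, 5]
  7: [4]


Visit 0, enqueue [3]
Visit 3, enqueue [2]
Visit 2, enqueue [1, 5, 6]
Visit 1, enqueue [4]
Visit 5, enqueue []
Visit 6, enqueue []
Visit 4, enqueue [7]
Visit 7, enqueue []

BFS order: [0, 3, 2, 1, 5, 6, 4, 7]


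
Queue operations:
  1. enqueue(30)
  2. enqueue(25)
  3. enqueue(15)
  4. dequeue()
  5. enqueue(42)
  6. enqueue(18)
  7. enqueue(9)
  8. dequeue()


enqueue(30) -> [30]
enqueue(25) -> [30, 25]
enqueue(15) -> [30, 25, 15]
dequeue()->30, [25, 15]
enqueue(42) -> [25, 15, 42]
enqueue(18) -> [25, 15, 42, 18]
enqueue(9) -> [25, 15, 42, 18, 9]
dequeue()->25, [15, 42, 18, 9]

Final queue: [15, 42, 18, 9]


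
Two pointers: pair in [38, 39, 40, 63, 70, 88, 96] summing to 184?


lo=0(38)+hi=6(96)=134
lo=1(39)+hi=6(96)=135
lo=2(40)+hi=6(96)=136
lo=3(63)+hi=6(96)=159
lo=4(70)+hi=6(96)=166
lo=5(88)+hi=6(96)=184

Yes: 88+96=184


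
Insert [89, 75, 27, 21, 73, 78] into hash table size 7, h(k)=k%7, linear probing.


Insert 89: h=5 -> slot 5
Insert 75: h=5, 1 probes -> slot 6
Insert 27: h=6, 1 probes -> slot 0
Insert 21: h=0, 1 probes -> slot 1
Insert 73: h=3 -> slot 3
Insert 78: h=1, 1 probes -> slot 2

Table: [27, 21, 78, 73, None, 89, 75]


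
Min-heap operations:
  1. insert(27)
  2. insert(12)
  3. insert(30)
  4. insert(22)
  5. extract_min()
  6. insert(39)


insert(27) -> [27]
insert(12) -> [12, 27]
insert(30) -> [12, 27, 30]
insert(22) -> [12, 22, 30, 27]
extract_min()->12, [22, 27, 30]
insert(39) -> [22, 27, 30, 39]

Final heap: [22, 27, 30, 39]


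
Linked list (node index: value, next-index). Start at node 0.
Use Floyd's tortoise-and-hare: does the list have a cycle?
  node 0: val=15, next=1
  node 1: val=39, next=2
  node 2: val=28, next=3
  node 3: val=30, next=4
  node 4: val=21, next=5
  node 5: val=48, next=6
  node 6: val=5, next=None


Floyd's tortoise (slow, +1) and hare (fast, +2):
  init: slow=0, fast=0
  step 1: slow=1, fast=2
  step 2: slow=2, fast=4
  step 3: slow=3, fast=6
  step 4: fast -> None, no cycle

Cycle: no


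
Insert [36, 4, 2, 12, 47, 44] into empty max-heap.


Insert 36: [36]
Insert 4: [36, 4]
Insert 2: [36, 4, 2]
Insert 12: [36, 12, 2, 4]
Insert 47: [47, 36, 2, 4, 12]
Insert 44: [47, 36, 44, 4, 12, 2]

Final heap: [47, 36, 44, 4, 12, 2]


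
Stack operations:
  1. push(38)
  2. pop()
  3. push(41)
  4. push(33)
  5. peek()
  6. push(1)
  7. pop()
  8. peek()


push(38) -> [38]
pop()->38, []
push(41) -> [41]
push(33) -> [41, 33]
peek()->33
push(1) -> [41, 33, 1]
pop()->1, [41, 33]
peek()->33

Final stack: [41, 33]


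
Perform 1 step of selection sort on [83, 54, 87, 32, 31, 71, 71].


Initial: [83, 54, 87, 32, 31, 71, 71]
Step 1: min=31 at 4
  Swap: [31, 54, 87, 32, 83, 71, 71]

After 1 step: [31, 54, 87, 32, 83, 71, 71]


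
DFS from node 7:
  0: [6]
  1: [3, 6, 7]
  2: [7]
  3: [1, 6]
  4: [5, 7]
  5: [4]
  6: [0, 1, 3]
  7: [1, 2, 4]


Visit 7, push [4, 2, 1]
Visit 1, push [6, 3]
Visit 3, push [6]
Visit 6, push [0]
Visit 0, push []
Visit 2, push []
Visit 4, push [5]
Visit 5, push []

DFS order: [7, 1, 3, 6, 0, 2, 4, 5]


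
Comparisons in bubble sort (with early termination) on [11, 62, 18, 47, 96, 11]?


Algorithm: bubble sort (with early termination)
Input: [11, 62, 18, 47, 96, 11]
Sorted: [11, 11, 18, 47, 62, 96]

15


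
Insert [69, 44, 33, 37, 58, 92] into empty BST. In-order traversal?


Insert 69: root
Insert 44: L from 69
Insert 33: L from 69 -> L from 44
Insert 37: L from 69 -> L from 44 -> R from 33
Insert 58: L from 69 -> R from 44
Insert 92: R from 69

In-order: [33, 37, 44, 58, 69, 92]


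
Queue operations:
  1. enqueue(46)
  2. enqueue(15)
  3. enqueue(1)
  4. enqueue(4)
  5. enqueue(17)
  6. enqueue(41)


enqueue(46) -> [46]
enqueue(15) -> [46, 15]
enqueue(1) -> [46, 15, 1]
enqueue(4) -> [46, 15, 1, 4]
enqueue(17) -> [46, 15, 1, 4, 17]
enqueue(41) -> [46, 15, 1, 4, 17, 41]

Final queue: [46, 15, 1, 4, 17, 41]


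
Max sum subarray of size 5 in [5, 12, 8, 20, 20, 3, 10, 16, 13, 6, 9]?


[0:5]: 65
[1:6]: 63
[2:7]: 61
[3:8]: 69
[4:9]: 62
[5:10]: 48
[6:11]: 54

Max: 69 at [3:8]


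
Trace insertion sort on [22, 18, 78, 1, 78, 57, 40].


Initial: [22, 18, 78, 1, 78, 57, 40]
Insert 18: [18, 22, 78, 1, 78, 57, 40]
Insert 78: [18, 22, 78, 1, 78, 57, 40]
Insert 1: [1, 18, 22, 78, 78, 57, 40]
Insert 78: [1, 18, 22, 78, 78, 57, 40]
Insert 57: [1, 18, 22, 57, 78, 78, 40]
Insert 40: [1, 18, 22, 40, 57, 78, 78]

Sorted: [1, 18, 22, 40, 57, 78, 78]


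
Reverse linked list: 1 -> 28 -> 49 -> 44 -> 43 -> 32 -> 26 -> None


Step 1: curr=1, set curr.next=prev(None) | reversed so far: 1
Step 2: curr=28, set curr.next=prev(1) | reversed so far: 28 -> 1
Step 3: curr=49, set curr.next=prev(28) | reversed so far: 49 -> 28 -> 1
Step 4: curr=44, set curr.next=prev(49) | reversed so far: 44 -> 49 -> 28 -> 1
Step 5: curr=43, set curr.next=prev(44) | reversed so far: 43 -> 44 -> 49 -> 28 -> 1
Step 6: curr=32, set curr.next=prev(43) | reversed so far: 32 -> 43 -> 44 -> 49 -> 28 -> 1
Step 7: curr=26, set curr.next=prev(32) | reversed so far: 26 -> 32 -> 43 -> 44 -> 49 -> 28 -> 1

26 -> 32 -> 43 -> 44 -> 49 -> 28 -> 1 -> None


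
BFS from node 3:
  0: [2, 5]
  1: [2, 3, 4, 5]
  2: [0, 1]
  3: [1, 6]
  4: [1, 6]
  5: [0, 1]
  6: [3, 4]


Visit 3, enqueue [1, 6]
Visit 1, enqueue [2, 4, 5]
Visit 6, enqueue []
Visit 2, enqueue [0]
Visit 4, enqueue []
Visit 5, enqueue []
Visit 0, enqueue []

BFS order: [3, 1, 6, 2, 4, 5, 0]


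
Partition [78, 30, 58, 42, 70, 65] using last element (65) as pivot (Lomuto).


Pivot: 65
  30 <= 65: swap -> [30, 78, 58, 42, 70, 65]
  58 <= 65: swap -> [30, 58, 78, 42, 70, 65]
  42 <= 65: swap -> [30, 58, 42, 78, 70, 65]
Place pivot at 3: [30, 58, 42, 65, 70, 78]

Partitioned: [30, 58, 42, 65, 70, 78]


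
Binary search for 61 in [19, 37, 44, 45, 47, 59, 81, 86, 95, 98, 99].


Step 1: lo=0, hi=10, mid=5, val=59
Step 2: lo=6, hi=10, mid=8, val=95
Step 3: lo=6, hi=7, mid=6, val=81

Not found


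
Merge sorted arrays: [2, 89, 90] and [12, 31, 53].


Take 2 from A
Take 12 from B
Take 31 from B
Take 53 from B

Merged: [2, 12, 31, 53, 89, 90]


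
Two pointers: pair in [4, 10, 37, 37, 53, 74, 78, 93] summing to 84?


lo=0(4)+hi=7(93)=97
lo=0(4)+hi=6(78)=82
lo=1(10)+hi=6(78)=88
lo=1(10)+hi=5(74)=84

Yes: 10+74=84


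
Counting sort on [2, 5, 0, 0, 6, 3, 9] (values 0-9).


Input: [2, 5, 0, 0, 6, 3, 9]
Counts: [2, 0, 1, 1, 0, 1, 1, 0, 0, 1]

Sorted: [0, 0, 2, 3, 5, 6, 9]


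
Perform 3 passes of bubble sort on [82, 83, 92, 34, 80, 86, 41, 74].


Initial: [82, 83, 92, 34, 80, 86, 41, 74]
Pass 1: [82, 83, 34, 80, 86, 41, 74, 92] (5 swaps)
Pass 2: [82, 34, 80, 83, 41, 74, 86, 92] (4 swaps)
Pass 3: [34, 80, 82, 41, 74, 83, 86, 92] (4 swaps)

After 3 passes: [34, 80, 82, 41, 74, 83, 86, 92]


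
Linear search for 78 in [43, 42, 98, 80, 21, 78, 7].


i=0: 43!=78
i=1: 42!=78
i=2: 98!=78
i=3: 80!=78
i=4: 21!=78
i=5: 78==78 found!

Found at 5, 6 comps


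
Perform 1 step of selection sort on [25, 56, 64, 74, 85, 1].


Initial: [25, 56, 64, 74, 85, 1]
Step 1: min=1 at 5
  Swap: [1, 56, 64, 74, 85, 25]

After 1 step: [1, 56, 64, 74, 85, 25]


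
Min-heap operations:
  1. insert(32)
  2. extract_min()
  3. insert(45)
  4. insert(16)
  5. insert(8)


insert(32) -> [32]
extract_min()->32, []
insert(45) -> [45]
insert(16) -> [16, 45]
insert(8) -> [8, 45, 16]

Final heap: [8, 45, 16]


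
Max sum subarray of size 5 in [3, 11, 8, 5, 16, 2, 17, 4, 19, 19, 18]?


[0:5]: 43
[1:6]: 42
[2:7]: 48
[3:8]: 44
[4:9]: 58
[5:10]: 61
[6:11]: 77

Max: 77 at [6:11]


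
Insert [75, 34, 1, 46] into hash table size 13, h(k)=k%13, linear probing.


Insert 75: h=10 -> slot 10
Insert 34: h=8 -> slot 8
Insert 1: h=1 -> slot 1
Insert 46: h=7 -> slot 7

Table: [None, 1, None, None, None, None, None, 46, 34, None, 75, None, None]


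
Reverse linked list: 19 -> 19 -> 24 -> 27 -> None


Step 1: curr=19, set curr.next=prev(None) | reversed so far: 19
Step 2: curr=19, set curr.next=prev(19) | reversed so far: 19 -> 19
Step 3: curr=24, set curr.next=prev(19) | reversed so far: 24 -> 19 -> 19
Step 4: curr=27, set curr.next=prev(24) | reversed so far: 27 -> 24 -> 19 -> 19

27 -> 24 -> 19 -> 19 -> None


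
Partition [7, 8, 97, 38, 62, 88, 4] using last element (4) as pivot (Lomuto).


Pivot: 4
Place pivot at 0: [4, 8, 97, 38, 62, 88, 7]

Partitioned: [4, 8, 97, 38, 62, 88, 7]


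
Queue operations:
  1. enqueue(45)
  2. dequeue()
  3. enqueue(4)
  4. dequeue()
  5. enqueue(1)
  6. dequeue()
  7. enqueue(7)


enqueue(45) -> [45]
dequeue()->45, []
enqueue(4) -> [4]
dequeue()->4, []
enqueue(1) -> [1]
dequeue()->1, []
enqueue(7) -> [7]

Final queue: [7]


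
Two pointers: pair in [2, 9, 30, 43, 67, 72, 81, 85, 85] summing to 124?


lo=0(2)+hi=8(85)=87
lo=1(9)+hi=8(85)=94
lo=2(30)+hi=8(85)=115
lo=3(43)+hi=8(85)=128
lo=3(43)+hi=7(85)=128
lo=3(43)+hi=6(81)=124

Yes: 43+81=124


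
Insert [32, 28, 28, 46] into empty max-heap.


Insert 32: [32]
Insert 28: [32, 28]
Insert 28: [32, 28, 28]
Insert 46: [46, 32, 28, 28]

Final heap: [46, 32, 28, 28]


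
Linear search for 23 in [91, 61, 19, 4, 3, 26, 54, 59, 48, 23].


i=0: 91!=23
i=1: 61!=23
i=2: 19!=23
i=3: 4!=23
i=4: 3!=23
i=5: 26!=23
i=6: 54!=23
i=7: 59!=23
i=8: 48!=23
i=9: 23==23 found!

Found at 9, 10 comps


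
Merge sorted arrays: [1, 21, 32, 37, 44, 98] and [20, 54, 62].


Take 1 from A
Take 20 from B
Take 21 from A
Take 32 from A
Take 37 from A
Take 44 from A
Take 54 from B
Take 62 from B

Merged: [1, 20, 21, 32, 37, 44, 54, 62, 98]


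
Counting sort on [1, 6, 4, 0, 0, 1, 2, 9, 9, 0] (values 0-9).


Input: [1, 6, 4, 0, 0, 1, 2, 9, 9, 0]
Counts: [3, 2, 1, 0, 1, 0, 1, 0, 0, 2]

Sorted: [0, 0, 0, 1, 1, 2, 4, 6, 9, 9]


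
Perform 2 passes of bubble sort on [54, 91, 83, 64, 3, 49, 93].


Initial: [54, 91, 83, 64, 3, 49, 93]
Pass 1: [54, 83, 64, 3, 49, 91, 93] (4 swaps)
Pass 2: [54, 64, 3, 49, 83, 91, 93] (3 swaps)

After 2 passes: [54, 64, 3, 49, 83, 91, 93]


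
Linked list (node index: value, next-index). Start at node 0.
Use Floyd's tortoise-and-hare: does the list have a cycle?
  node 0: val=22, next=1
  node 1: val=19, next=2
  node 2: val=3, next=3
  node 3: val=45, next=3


Floyd's tortoise (slow, +1) and hare (fast, +2):
  init: slow=0, fast=0
  step 1: slow=1, fast=2
  step 2: slow=2, fast=3
  step 3: slow=3, fast=3
  slow == fast at node 3: cycle detected

Cycle: yes


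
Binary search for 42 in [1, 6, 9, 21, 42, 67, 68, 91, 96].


Step 1: lo=0, hi=8, mid=4, val=42

Found at index 4


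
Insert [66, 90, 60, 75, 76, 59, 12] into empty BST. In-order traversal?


Insert 66: root
Insert 90: R from 66
Insert 60: L from 66
Insert 75: R from 66 -> L from 90
Insert 76: R from 66 -> L from 90 -> R from 75
Insert 59: L from 66 -> L from 60
Insert 12: L from 66 -> L from 60 -> L from 59

In-order: [12, 59, 60, 66, 75, 76, 90]


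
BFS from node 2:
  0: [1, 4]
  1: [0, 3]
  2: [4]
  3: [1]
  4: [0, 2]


Visit 2, enqueue [4]
Visit 4, enqueue [0]
Visit 0, enqueue [1]
Visit 1, enqueue [3]
Visit 3, enqueue []

BFS order: [2, 4, 0, 1, 3]


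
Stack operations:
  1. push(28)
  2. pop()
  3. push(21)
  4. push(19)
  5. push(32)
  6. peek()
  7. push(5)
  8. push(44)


push(28) -> [28]
pop()->28, []
push(21) -> [21]
push(19) -> [21, 19]
push(32) -> [21, 19, 32]
peek()->32
push(5) -> [21, 19, 32, 5]
push(44) -> [21, 19, 32, 5, 44]

Final stack: [21, 19, 32, 5, 44]


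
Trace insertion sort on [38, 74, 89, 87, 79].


Initial: [38, 74, 89, 87, 79]
Insert 74: [38, 74, 89, 87, 79]
Insert 89: [38, 74, 89, 87, 79]
Insert 87: [38, 74, 87, 89, 79]
Insert 79: [38, 74, 79, 87, 89]

Sorted: [38, 74, 79, 87, 89]


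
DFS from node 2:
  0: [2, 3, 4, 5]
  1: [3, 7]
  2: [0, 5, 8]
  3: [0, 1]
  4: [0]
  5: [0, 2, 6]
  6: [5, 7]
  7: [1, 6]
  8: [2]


Visit 2, push [8, 5, 0]
Visit 0, push [5, 4, 3]
Visit 3, push [1]
Visit 1, push [7]
Visit 7, push [6]
Visit 6, push [5]
Visit 5, push []
Visit 4, push []
Visit 8, push []

DFS order: [2, 0, 3, 1, 7, 6, 5, 4, 8]


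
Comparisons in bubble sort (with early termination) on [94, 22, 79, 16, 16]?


Algorithm: bubble sort (with early termination)
Input: [94, 22, 79, 16, 16]
Sorted: [16, 16, 22, 79, 94]

10


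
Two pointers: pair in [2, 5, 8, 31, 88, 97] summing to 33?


lo=0(2)+hi=5(97)=99
lo=0(2)+hi=4(88)=90
lo=0(2)+hi=3(31)=33

Yes: 2+31=33


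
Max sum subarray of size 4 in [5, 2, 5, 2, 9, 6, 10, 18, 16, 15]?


[0:4]: 14
[1:5]: 18
[2:6]: 22
[3:7]: 27
[4:8]: 43
[5:9]: 50
[6:10]: 59

Max: 59 at [6:10]


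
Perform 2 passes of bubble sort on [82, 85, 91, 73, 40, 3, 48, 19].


Initial: [82, 85, 91, 73, 40, 3, 48, 19]
Pass 1: [82, 85, 73, 40, 3, 48, 19, 91] (5 swaps)
Pass 2: [82, 73, 40, 3, 48, 19, 85, 91] (5 swaps)

After 2 passes: [82, 73, 40, 3, 48, 19, 85, 91]


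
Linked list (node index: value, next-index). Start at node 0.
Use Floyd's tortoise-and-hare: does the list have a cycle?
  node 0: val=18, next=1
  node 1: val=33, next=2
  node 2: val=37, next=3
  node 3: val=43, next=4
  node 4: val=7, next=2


Floyd's tortoise (slow, +1) and hare (fast, +2):
  init: slow=0, fast=0
  step 1: slow=1, fast=2
  step 2: slow=2, fast=4
  step 3: slow=3, fast=3
  slow == fast at node 3: cycle detected

Cycle: yes


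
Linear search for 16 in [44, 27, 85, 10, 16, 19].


i=0: 44!=16
i=1: 27!=16
i=2: 85!=16
i=3: 10!=16
i=4: 16==16 found!

Found at 4, 5 comps


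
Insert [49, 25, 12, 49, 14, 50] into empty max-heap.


Insert 49: [49]
Insert 25: [49, 25]
Insert 12: [49, 25, 12]
Insert 49: [49, 49, 12, 25]
Insert 14: [49, 49, 12, 25, 14]
Insert 50: [50, 49, 49, 25, 14, 12]

Final heap: [50, 49, 49, 25, 14, 12]


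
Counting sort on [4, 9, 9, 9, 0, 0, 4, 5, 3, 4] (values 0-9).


Input: [4, 9, 9, 9, 0, 0, 4, 5, 3, 4]
Counts: [2, 0, 0, 1, 3, 1, 0, 0, 0, 3]

Sorted: [0, 0, 3, 4, 4, 4, 5, 9, 9, 9]


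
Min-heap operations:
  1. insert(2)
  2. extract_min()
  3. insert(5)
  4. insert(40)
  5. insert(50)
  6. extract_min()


insert(2) -> [2]
extract_min()->2, []
insert(5) -> [5]
insert(40) -> [5, 40]
insert(50) -> [5, 40, 50]
extract_min()->5, [40, 50]

Final heap: [40, 50]


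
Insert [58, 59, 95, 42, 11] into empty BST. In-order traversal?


Insert 58: root
Insert 59: R from 58
Insert 95: R from 58 -> R from 59
Insert 42: L from 58
Insert 11: L from 58 -> L from 42

In-order: [11, 42, 58, 59, 95]


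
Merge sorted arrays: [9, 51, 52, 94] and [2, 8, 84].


Take 2 from B
Take 8 from B
Take 9 from A
Take 51 from A
Take 52 from A
Take 84 from B

Merged: [2, 8, 9, 51, 52, 84, 94]


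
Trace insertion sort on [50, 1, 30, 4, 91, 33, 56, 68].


Initial: [50, 1, 30, 4, 91, 33, 56, 68]
Insert 1: [1, 50, 30, 4, 91, 33, 56, 68]
Insert 30: [1, 30, 50, 4, 91, 33, 56, 68]
Insert 4: [1, 4, 30, 50, 91, 33, 56, 68]
Insert 91: [1, 4, 30, 50, 91, 33, 56, 68]
Insert 33: [1, 4, 30, 33, 50, 91, 56, 68]
Insert 56: [1, 4, 30, 33, 50, 56, 91, 68]
Insert 68: [1, 4, 30, 33, 50, 56, 68, 91]

Sorted: [1, 4, 30, 33, 50, 56, 68, 91]


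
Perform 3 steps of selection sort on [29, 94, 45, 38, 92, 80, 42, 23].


Initial: [29, 94, 45, 38, 92, 80, 42, 23]
Step 1: min=23 at 7
  Swap: [23, 94, 45, 38, 92, 80, 42, 29]
Step 2: min=29 at 7
  Swap: [23, 29, 45, 38, 92, 80, 42, 94]
Step 3: min=38 at 3
  Swap: [23, 29, 38, 45, 92, 80, 42, 94]

After 3 steps: [23, 29, 38, 45, 92, 80, 42, 94]


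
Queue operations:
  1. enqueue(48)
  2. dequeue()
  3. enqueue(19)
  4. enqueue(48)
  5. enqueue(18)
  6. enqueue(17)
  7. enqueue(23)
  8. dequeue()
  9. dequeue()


enqueue(48) -> [48]
dequeue()->48, []
enqueue(19) -> [19]
enqueue(48) -> [19, 48]
enqueue(18) -> [19, 48, 18]
enqueue(17) -> [19, 48, 18, 17]
enqueue(23) -> [19, 48, 18, 17, 23]
dequeue()->19, [48, 18, 17, 23]
dequeue()->48, [18, 17, 23]

Final queue: [18, 17, 23]


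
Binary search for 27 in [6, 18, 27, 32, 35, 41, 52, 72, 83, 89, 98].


Step 1: lo=0, hi=10, mid=5, val=41
Step 2: lo=0, hi=4, mid=2, val=27

Found at index 2


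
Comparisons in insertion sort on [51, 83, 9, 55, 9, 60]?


Algorithm: insertion sort
Input: [51, 83, 9, 55, 9, 60]
Sorted: [9, 9, 51, 55, 60, 83]

11


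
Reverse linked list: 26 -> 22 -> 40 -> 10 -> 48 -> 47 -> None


Step 1: curr=26, set curr.next=prev(None) | reversed so far: 26
Step 2: curr=22, set curr.next=prev(26) | reversed so far: 22 -> 26
Step 3: curr=40, set curr.next=prev(22) | reversed so far: 40 -> 22 -> 26
Step 4: curr=10, set curr.next=prev(40) | reversed so far: 10 -> 40 -> 22 -> 26
Step 5: curr=48, set curr.next=prev(10) | reversed so far: 48 -> 10 -> 40 -> 22 -> 26
Step 6: curr=47, set curr.next=prev(48) | reversed so far: 47 -> 48 -> 10 -> 40 -> 22 -> 26

47 -> 48 -> 10 -> 40 -> 22 -> 26 -> None


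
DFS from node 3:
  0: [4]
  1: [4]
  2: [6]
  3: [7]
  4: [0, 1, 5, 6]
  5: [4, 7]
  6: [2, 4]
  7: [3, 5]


Visit 3, push [7]
Visit 7, push [5]
Visit 5, push [4]
Visit 4, push [6, 1, 0]
Visit 0, push []
Visit 1, push []
Visit 6, push [2]
Visit 2, push []

DFS order: [3, 7, 5, 4, 0, 1, 6, 2]


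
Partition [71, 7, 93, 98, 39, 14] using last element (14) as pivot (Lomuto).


Pivot: 14
  7 <= 14: swap -> [7, 71, 93, 98, 39, 14]
Place pivot at 1: [7, 14, 93, 98, 39, 71]

Partitioned: [7, 14, 93, 98, 39, 71]


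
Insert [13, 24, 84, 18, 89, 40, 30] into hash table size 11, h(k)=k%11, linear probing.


Insert 13: h=2 -> slot 2
Insert 24: h=2, 1 probes -> slot 3
Insert 84: h=7 -> slot 7
Insert 18: h=7, 1 probes -> slot 8
Insert 89: h=1 -> slot 1
Insert 40: h=7, 2 probes -> slot 9
Insert 30: h=8, 2 probes -> slot 10

Table: [None, 89, 13, 24, None, None, None, 84, 18, 40, 30]


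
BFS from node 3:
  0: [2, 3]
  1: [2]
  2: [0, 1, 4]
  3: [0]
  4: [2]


Visit 3, enqueue [0]
Visit 0, enqueue [2]
Visit 2, enqueue [1, 4]
Visit 1, enqueue []
Visit 4, enqueue []

BFS order: [3, 0, 2, 1, 4]


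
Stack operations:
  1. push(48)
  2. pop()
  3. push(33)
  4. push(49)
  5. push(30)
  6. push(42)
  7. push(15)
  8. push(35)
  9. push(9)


push(48) -> [48]
pop()->48, []
push(33) -> [33]
push(49) -> [33, 49]
push(30) -> [33, 49, 30]
push(42) -> [33, 49, 30, 42]
push(15) -> [33, 49, 30, 42, 15]
push(35) -> [33, 49, 30, 42, 15, 35]
push(9) -> [33, 49, 30, 42, 15, 35, 9]

Final stack: [33, 49, 30, 42, 15, 35, 9]


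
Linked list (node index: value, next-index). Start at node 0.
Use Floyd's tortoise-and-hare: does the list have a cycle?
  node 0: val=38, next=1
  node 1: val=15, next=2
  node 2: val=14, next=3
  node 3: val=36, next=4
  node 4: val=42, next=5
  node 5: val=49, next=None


Floyd's tortoise (slow, +1) and hare (fast, +2):
  init: slow=0, fast=0
  step 1: slow=1, fast=2
  step 2: slow=2, fast=4
  step 3: fast 4->5->None, no cycle

Cycle: no


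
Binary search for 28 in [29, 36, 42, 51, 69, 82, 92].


Step 1: lo=0, hi=6, mid=3, val=51
Step 2: lo=0, hi=2, mid=1, val=36
Step 3: lo=0, hi=0, mid=0, val=29

Not found


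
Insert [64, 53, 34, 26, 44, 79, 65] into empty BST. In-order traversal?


Insert 64: root
Insert 53: L from 64
Insert 34: L from 64 -> L from 53
Insert 26: L from 64 -> L from 53 -> L from 34
Insert 44: L from 64 -> L from 53 -> R from 34
Insert 79: R from 64
Insert 65: R from 64 -> L from 79

In-order: [26, 34, 44, 53, 64, 65, 79]


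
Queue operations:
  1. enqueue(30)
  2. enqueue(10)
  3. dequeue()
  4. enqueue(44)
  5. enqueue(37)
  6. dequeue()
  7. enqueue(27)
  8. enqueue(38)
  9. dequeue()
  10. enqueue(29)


enqueue(30) -> [30]
enqueue(10) -> [30, 10]
dequeue()->30, [10]
enqueue(44) -> [10, 44]
enqueue(37) -> [10, 44, 37]
dequeue()->10, [44, 37]
enqueue(27) -> [44, 37, 27]
enqueue(38) -> [44, 37, 27, 38]
dequeue()->44, [37, 27, 38]
enqueue(29) -> [37, 27, 38, 29]

Final queue: [37, 27, 38, 29]


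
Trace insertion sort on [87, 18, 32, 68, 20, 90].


Initial: [87, 18, 32, 68, 20, 90]
Insert 18: [18, 87, 32, 68, 20, 90]
Insert 32: [18, 32, 87, 68, 20, 90]
Insert 68: [18, 32, 68, 87, 20, 90]
Insert 20: [18, 20, 32, 68, 87, 90]
Insert 90: [18, 20, 32, 68, 87, 90]

Sorted: [18, 20, 32, 68, 87, 90]


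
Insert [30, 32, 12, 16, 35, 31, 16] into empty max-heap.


Insert 30: [30]
Insert 32: [32, 30]
Insert 12: [32, 30, 12]
Insert 16: [32, 30, 12, 16]
Insert 35: [35, 32, 12, 16, 30]
Insert 31: [35, 32, 31, 16, 30, 12]
Insert 16: [35, 32, 31, 16, 30, 12, 16]

Final heap: [35, 32, 31, 16, 30, 12, 16]


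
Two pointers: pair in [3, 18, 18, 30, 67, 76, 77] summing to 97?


lo=0(3)+hi=6(77)=80
lo=1(18)+hi=6(77)=95
lo=2(18)+hi=6(77)=95
lo=3(30)+hi=6(77)=107
lo=3(30)+hi=5(76)=106
lo=3(30)+hi=4(67)=97

Yes: 30+67=97


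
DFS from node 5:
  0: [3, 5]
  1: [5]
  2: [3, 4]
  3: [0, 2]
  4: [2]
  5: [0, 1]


Visit 5, push [1, 0]
Visit 0, push [3]
Visit 3, push [2]
Visit 2, push [4]
Visit 4, push []
Visit 1, push []

DFS order: [5, 0, 3, 2, 4, 1]


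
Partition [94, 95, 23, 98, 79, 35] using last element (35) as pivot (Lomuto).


Pivot: 35
  23 <= 35: swap -> [23, 95, 94, 98, 79, 35]
Place pivot at 1: [23, 35, 94, 98, 79, 95]

Partitioned: [23, 35, 94, 98, 79, 95]


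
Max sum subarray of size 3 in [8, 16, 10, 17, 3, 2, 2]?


[0:3]: 34
[1:4]: 43
[2:5]: 30
[3:6]: 22
[4:7]: 7

Max: 43 at [1:4]


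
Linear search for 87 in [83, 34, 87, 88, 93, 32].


i=0: 83!=87
i=1: 34!=87
i=2: 87==87 found!

Found at 2, 3 comps


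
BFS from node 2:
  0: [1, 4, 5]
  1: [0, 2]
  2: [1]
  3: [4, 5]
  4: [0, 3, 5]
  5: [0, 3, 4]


Visit 2, enqueue [1]
Visit 1, enqueue [0]
Visit 0, enqueue [4, 5]
Visit 4, enqueue [3]
Visit 5, enqueue []
Visit 3, enqueue []

BFS order: [2, 1, 0, 4, 5, 3]


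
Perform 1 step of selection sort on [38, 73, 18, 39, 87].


Initial: [38, 73, 18, 39, 87]
Step 1: min=18 at 2
  Swap: [18, 73, 38, 39, 87]

After 1 step: [18, 73, 38, 39, 87]


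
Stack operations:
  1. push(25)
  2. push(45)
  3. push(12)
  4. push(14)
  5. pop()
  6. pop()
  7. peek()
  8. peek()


push(25) -> [25]
push(45) -> [25, 45]
push(12) -> [25, 45, 12]
push(14) -> [25, 45, 12, 14]
pop()->14, [25, 45, 12]
pop()->12, [25, 45]
peek()->45
peek()->45

Final stack: [25, 45]


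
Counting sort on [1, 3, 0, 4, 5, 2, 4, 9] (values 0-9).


Input: [1, 3, 0, 4, 5, 2, 4, 9]
Counts: [1, 1, 1, 1, 2, 1, 0, 0, 0, 1]

Sorted: [0, 1, 2, 3, 4, 4, 5, 9]


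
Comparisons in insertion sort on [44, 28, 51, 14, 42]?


Algorithm: insertion sort
Input: [44, 28, 51, 14, 42]
Sorted: [14, 28, 42, 44, 51]

8


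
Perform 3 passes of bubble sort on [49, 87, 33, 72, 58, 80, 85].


Initial: [49, 87, 33, 72, 58, 80, 85]
Pass 1: [49, 33, 72, 58, 80, 85, 87] (5 swaps)
Pass 2: [33, 49, 58, 72, 80, 85, 87] (2 swaps)
Pass 3: [33, 49, 58, 72, 80, 85, 87] (0 swaps)

After 3 passes: [33, 49, 58, 72, 80, 85, 87]


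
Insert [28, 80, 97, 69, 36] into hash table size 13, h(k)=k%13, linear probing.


Insert 28: h=2 -> slot 2
Insert 80: h=2, 1 probes -> slot 3
Insert 97: h=6 -> slot 6
Insert 69: h=4 -> slot 4
Insert 36: h=10 -> slot 10

Table: [None, None, 28, 80, 69, None, 97, None, None, None, 36, None, None]


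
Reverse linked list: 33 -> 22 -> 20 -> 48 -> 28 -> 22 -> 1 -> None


Step 1: curr=33, set curr.next=prev(None) | reversed so far: 33
Step 2: curr=22, set curr.next=prev(33) | reversed so far: 22 -> 33
Step 3: curr=20, set curr.next=prev(22) | reversed so far: 20 -> 22 -> 33
Step 4: curr=48, set curr.next=prev(20) | reversed so far: 48 -> 20 -> 22 -> 33
Step 5: curr=28, set curr.next=prev(48) | reversed so far: 28 -> 48 -> 20 -> 22 -> 33
Step 6: curr=22, set curr.next=prev(28) | reversed so far: 22 -> 28 -> 48 -> 20 -> 22 -> 33
Step 7: curr=1, set curr.next=prev(22) | reversed so far: 1 -> 22 -> 28 -> 48 -> 20 -> 22 -> 33

1 -> 22 -> 28 -> 48 -> 20 -> 22 -> 33 -> None


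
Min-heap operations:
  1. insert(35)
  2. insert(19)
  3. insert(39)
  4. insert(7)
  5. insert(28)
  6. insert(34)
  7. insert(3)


insert(35) -> [35]
insert(19) -> [19, 35]
insert(39) -> [19, 35, 39]
insert(7) -> [7, 19, 39, 35]
insert(28) -> [7, 19, 39, 35, 28]
insert(34) -> [7, 19, 34, 35, 28, 39]
insert(3) -> [3, 19, 7, 35, 28, 39, 34]

Final heap: [3, 19, 7, 35, 28, 39, 34]


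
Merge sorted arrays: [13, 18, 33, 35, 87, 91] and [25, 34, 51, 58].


Take 13 from A
Take 18 from A
Take 25 from B
Take 33 from A
Take 34 from B
Take 35 from A
Take 51 from B
Take 58 from B

Merged: [13, 18, 25, 33, 34, 35, 51, 58, 87, 91]


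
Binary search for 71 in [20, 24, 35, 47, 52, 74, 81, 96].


Step 1: lo=0, hi=7, mid=3, val=47
Step 2: lo=4, hi=7, mid=5, val=74
Step 3: lo=4, hi=4, mid=4, val=52

Not found


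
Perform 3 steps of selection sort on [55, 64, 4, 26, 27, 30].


Initial: [55, 64, 4, 26, 27, 30]
Step 1: min=4 at 2
  Swap: [4, 64, 55, 26, 27, 30]
Step 2: min=26 at 3
  Swap: [4, 26, 55, 64, 27, 30]
Step 3: min=27 at 4
  Swap: [4, 26, 27, 64, 55, 30]

After 3 steps: [4, 26, 27, 64, 55, 30]


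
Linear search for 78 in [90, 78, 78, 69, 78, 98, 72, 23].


i=0: 90!=78
i=1: 78==78 found!

Found at 1, 2 comps


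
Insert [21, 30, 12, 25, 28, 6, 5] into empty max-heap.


Insert 21: [21]
Insert 30: [30, 21]
Insert 12: [30, 21, 12]
Insert 25: [30, 25, 12, 21]
Insert 28: [30, 28, 12, 21, 25]
Insert 6: [30, 28, 12, 21, 25, 6]
Insert 5: [30, 28, 12, 21, 25, 6, 5]

Final heap: [30, 28, 12, 21, 25, 6, 5]


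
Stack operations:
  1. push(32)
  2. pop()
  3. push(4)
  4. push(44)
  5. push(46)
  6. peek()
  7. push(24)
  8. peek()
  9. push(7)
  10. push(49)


push(32) -> [32]
pop()->32, []
push(4) -> [4]
push(44) -> [4, 44]
push(46) -> [4, 44, 46]
peek()->46
push(24) -> [4, 44, 46, 24]
peek()->24
push(7) -> [4, 44, 46, 24, 7]
push(49) -> [4, 44, 46, 24, 7, 49]

Final stack: [4, 44, 46, 24, 7, 49]


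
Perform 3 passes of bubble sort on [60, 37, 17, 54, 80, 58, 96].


Initial: [60, 37, 17, 54, 80, 58, 96]
Pass 1: [37, 17, 54, 60, 58, 80, 96] (4 swaps)
Pass 2: [17, 37, 54, 58, 60, 80, 96] (2 swaps)
Pass 3: [17, 37, 54, 58, 60, 80, 96] (0 swaps)

After 3 passes: [17, 37, 54, 58, 60, 80, 96]


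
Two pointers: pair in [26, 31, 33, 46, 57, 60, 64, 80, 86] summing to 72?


lo=0(26)+hi=8(86)=112
lo=0(26)+hi=7(80)=106
lo=0(26)+hi=6(64)=90
lo=0(26)+hi=5(60)=86
lo=0(26)+hi=4(57)=83
lo=0(26)+hi=3(46)=72

Yes: 26+46=72


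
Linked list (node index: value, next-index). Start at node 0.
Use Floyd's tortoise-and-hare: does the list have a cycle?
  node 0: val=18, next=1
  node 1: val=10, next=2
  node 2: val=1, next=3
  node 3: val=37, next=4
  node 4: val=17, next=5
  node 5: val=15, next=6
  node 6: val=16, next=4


Floyd's tortoise (slow, +1) and hare (fast, +2):
  init: slow=0, fast=0
  step 1: slow=1, fast=2
  step 2: slow=2, fast=4
  step 3: slow=3, fast=6
  step 4: slow=4, fast=5
  step 5: slow=5, fast=4
  step 6: slow=6, fast=6
  slow == fast at node 6: cycle detected

Cycle: yes


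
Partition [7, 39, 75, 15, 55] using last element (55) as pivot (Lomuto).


Pivot: 55
  7 <= 55: advance i (no swap)
  39 <= 55: advance i (no swap)
  15 <= 55: swap -> [7, 39, 15, 75, 55]
Place pivot at 3: [7, 39, 15, 55, 75]

Partitioned: [7, 39, 15, 55, 75]


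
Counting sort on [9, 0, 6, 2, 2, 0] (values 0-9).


Input: [9, 0, 6, 2, 2, 0]
Counts: [2, 0, 2, 0, 0, 0, 1, 0, 0, 1]

Sorted: [0, 0, 2, 2, 6, 9]


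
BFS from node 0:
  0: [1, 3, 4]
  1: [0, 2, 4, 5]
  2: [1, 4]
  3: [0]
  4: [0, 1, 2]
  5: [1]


Visit 0, enqueue [1, 3, 4]
Visit 1, enqueue [2, 5]
Visit 3, enqueue []
Visit 4, enqueue []
Visit 2, enqueue []
Visit 5, enqueue []

BFS order: [0, 1, 3, 4, 2, 5]


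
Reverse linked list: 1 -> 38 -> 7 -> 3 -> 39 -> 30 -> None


Step 1: curr=1, set curr.next=prev(None) | reversed so far: 1
Step 2: curr=38, set curr.next=prev(1) | reversed so far: 38 -> 1
Step 3: curr=7, set curr.next=prev(38) | reversed so far: 7 -> 38 -> 1
Step 4: curr=3, set curr.next=prev(7) | reversed so far: 3 -> 7 -> 38 -> 1
Step 5: curr=39, set curr.next=prev(3) | reversed so far: 39 -> 3 -> 7 -> 38 -> 1
Step 6: curr=30, set curr.next=prev(39) | reversed so far: 30 -> 39 -> 3 -> 7 -> 38 -> 1

30 -> 39 -> 3 -> 7 -> 38 -> 1 -> None


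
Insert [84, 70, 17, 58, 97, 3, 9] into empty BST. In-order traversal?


Insert 84: root
Insert 70: L from 84
Insert 17: L from 84 -> L from 70
Insert 58: L from 84 -> L from 70 -> R from 17
Insert 97: R from 84
Insert 3: L from 84 -> L from 70 -> L from 17
Insert 9: L from 84 -> L from 70 -> L from 17 -> R from 3

In-order: [3, 9, 17, 58, 70, 84, 97]


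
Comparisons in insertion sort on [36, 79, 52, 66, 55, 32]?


Algorithm: insertion sort
Input: [36, 79, 52, 66, 55, 32]
Sorted: [32, 36, 52, 55, 66, 79]

13


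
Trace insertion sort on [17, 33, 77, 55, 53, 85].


Initial: [17, 33, 77, 55, 53, 85]
Insert 33: [17, 33, 77, 55, 53, 85]
Insert 77: [17, 33, 77, 55, 53, 85]
Insert 55: [17, 33, 55, 77, 53, 85]
Insert 53: [17, 33, 53, 55, 77, 85]
Insert 85: [17, 33, 53, 55, 77, 85]

Sorted: [17, 33, 53, 55, 77, 85]
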